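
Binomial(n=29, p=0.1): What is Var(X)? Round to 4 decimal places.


Var = n*p*(1-p) = 29 * 0.1 * 0.9 = 2.61

2.6100


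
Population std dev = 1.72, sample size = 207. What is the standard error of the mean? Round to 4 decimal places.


SE = sigma / sqrt(n)
sqrt(207) ≈ 14.387495
SE = 1.72 / 14.387495 ≈ 0.119548

0.1195


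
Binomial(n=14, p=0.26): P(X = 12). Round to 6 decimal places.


P = C(n,k) * p^k * (1-p)^(n-k)
C(14,12) = 91
p^k = 0.26^12 ≈ 0.00000009542896
(1-p)^(n-k) = 0.74^2 = 0.5476
P = 91 * 0.00000009542896 * 0.5476 ≈ 0.000005

0.000005


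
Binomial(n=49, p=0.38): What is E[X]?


E[X] = n*p = 49 * 0.38 = 18.62

18.62


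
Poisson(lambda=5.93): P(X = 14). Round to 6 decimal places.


P = e^(-lam) * lam^k / k!
e^(-5.93) ≈ 0.002658482
lam^k = 5.93^14 ≈ 66491435187.119111
k! = 14! = 87178291200
P = 0.002658482 * 66491435187.119111 / 87178291200 ≈ 0.002028

0.002028


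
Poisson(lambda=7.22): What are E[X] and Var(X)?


E[X] = Var(X) = lambda = 7.22

7.22, 7.22


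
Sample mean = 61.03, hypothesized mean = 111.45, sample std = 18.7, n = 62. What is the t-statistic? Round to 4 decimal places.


t = (xbar - mu0) / (s/sqrt(n))
xbar - mu0 = 61.03 - 111.45 = -50.42
sqrt(62) ≈ 7.87400787
s/sqrt(n) = 18.7 / 7.87400787 ≈ 2.37490237
t = -50.42 / 2.37490237 ≈ -21.230346

-21.2303


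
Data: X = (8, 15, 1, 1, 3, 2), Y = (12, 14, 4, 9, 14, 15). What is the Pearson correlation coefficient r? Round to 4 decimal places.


r = sum((xi-xbar)(yi-ybar)) / sqrt(sum((xi-xbar)^2) * sum((yi-ybar)^2))
n = 6, xbar = 30/6 = 5, ybar = 68/6 = 34/3 ≈ 11.333333
Sxy = sum((xi-xbar)(yi-ybar)) = 51
Sxx = sum((xi-xbar)^2) = 154
Syy = sum((yi-ybar)^2) = 262/3 ≈ 87.333333
sqrt(Sxx*Syy) ≈ 115.971261
r = Sxy / sqrt(Sxx*Syy) = 51 / 115.971261 ≈ 0.439764

0.4398


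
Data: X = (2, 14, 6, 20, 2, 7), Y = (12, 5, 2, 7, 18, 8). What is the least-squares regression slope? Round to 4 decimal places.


b = sum((xi-xbar)(yi-ybar)) / sum((xi-xbar)^2)
n = 6, xbar = 51/6 = 8.5, ybar = 52/6 = 26/3 ≈ 8.666667
Sxy = sum((xi-xbar)(yi-ybar)) = -104
Sxx = sum((xi-xbar)^2) = 255.5
b = Sxy / Sxx = -208/511 ≈ -0.407045

-0.4070


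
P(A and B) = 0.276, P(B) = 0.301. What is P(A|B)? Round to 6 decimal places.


P(A|B) = P(A and B) / P(B) = 0.276 / 0.301 = 276/301 ≈ 0.91694352

0.916944


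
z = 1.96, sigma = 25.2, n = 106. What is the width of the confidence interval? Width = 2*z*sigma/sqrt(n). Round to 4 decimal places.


width = 2*z*sigma/sqrt(n)
2*z*sigma = 2 * 1.96 * 25.2 = 98.784
sqrt(106) ≈ 10.295630
width = 98.784 / 10.295630 ≈ 9.594750

9.5948


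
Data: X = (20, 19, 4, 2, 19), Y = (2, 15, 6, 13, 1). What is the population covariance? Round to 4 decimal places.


Cov = (1/n)*sum((xi-xbar)(yi-ybar))
n = 5, xbar = 64/5 = 12.8, ybar = 37/5 = 7.4
sum((xi-xbar)(yi-ybar)) = -79.6
Cov = -79.6 / 5 = -15.92

-15.9200


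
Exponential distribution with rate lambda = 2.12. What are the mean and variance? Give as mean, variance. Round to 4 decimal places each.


mean = 1/lam, var = 1/lam^2
mean = 1 / 2.12 = 25/53 ≈ 0.471698
lam^2 = 2.12^2 = 4.4944
var = 1 / 4.4944 = 625/2809 ≈ 0.222499

0.4717, 0.2225


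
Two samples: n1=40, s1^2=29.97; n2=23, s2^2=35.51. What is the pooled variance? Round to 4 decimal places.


sp^2 = ((n1-1)*s1^2 + (n2-1)*s2^2)/(n1+n2-2)
(n1-1)*s1^2 = 39 * 29.97 = 1168.83
(n2-1)*s2^2 = 22 * 35.51 = 781.22
numerator = 1168.83 + 781.22 = 1950.05
n1+n2-2 = 61
sp^2 = 1950.05 / 61 = 39001/1220 ≈ 31.968033

31.9680


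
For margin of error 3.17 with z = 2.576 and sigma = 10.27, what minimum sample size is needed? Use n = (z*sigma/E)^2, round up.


z*sigma/E = 2.576 * 10.27 / 3.17 ≈ 8.345590
(z*sigma/E)^2 ≈ 69.648871
round up: n = 70

70


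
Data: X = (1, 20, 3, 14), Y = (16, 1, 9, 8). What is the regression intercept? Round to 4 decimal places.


a = ybar - b*xbar, where b = sum((xi-xbar)(yi-ybar)) / sum((xi-xbar)^2)
n = 4, xbar = 38/4 = 9.5, ybar = 34/4 = 8.5
Sxy = sum((xi-xbar)(yi-ybar)) = -148
Sxx = sum((xi-xbar)^2) = 245
b = Sxy / Sxx = -148/245 ≈ -0.604082
a = 8.5 - (-0.604082) * 9.5 = 6977/490 ≈ 14.238776

14.2388


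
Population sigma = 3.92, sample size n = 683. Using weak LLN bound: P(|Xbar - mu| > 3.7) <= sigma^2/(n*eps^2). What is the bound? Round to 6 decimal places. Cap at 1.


bound = min(1, sigma^2/(n*eps^2))
sigma^2 = 3.92^2 = 15.3664
n*eps^2 = 683 * 3.7^2 = 683 * 13.69 = 9350.27
sigma^2/(n*eps^2) = 15.3664 / 9350.27 ≈ 0.00164342

0.001643


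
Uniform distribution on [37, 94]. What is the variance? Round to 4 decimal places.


Var = (b-a)^2 / 12
(b-a)^2 = (94 - 37)^2 = 3249
Var = 3249/12 = 270.75

270.7500


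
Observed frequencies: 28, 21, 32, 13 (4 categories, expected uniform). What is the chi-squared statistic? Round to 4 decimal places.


chi2 = sum((O-E)^2/E), E = total/4
total = 94, E = 94/4 = 23.5
(28 - 23.5)^2 / 23.5 = 20.25 / 23.5 = 81/94 ≈ 0.861702
(21 - 23.5)^2 / 23.5 = 6.25 / 23.5 = 25/94 ≈ 0.265957
(32 - 23.5)^2 / 23.5 = 72.25 / 23.5 = 289/94 ≈ 3.074468
(13 - 23.5)^2 / 23.5 = 110.25 / 23.5 = 441/94 ≈ 4.691489
chi2 = 418/47 ≈ 8.893617

8.8936


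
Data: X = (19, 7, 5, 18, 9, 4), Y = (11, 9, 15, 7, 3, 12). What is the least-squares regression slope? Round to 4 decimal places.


b = sum((xi-xbar)(yi-ybar)) / sum((xi-xbar)^2)
n = 6, xbar = 62/6 = 31/3 ≈ 10.333333, ybar = 57/6 = 9.5
Sxy = sum((xi-xbar)(yi-ybar)) = -41
Sxx = sum((xi-xbar)^2) = 646/3 ≈ 215.333333
b = Sxy / Sxx = -123/646 ≈ -0.190402

-0.1904


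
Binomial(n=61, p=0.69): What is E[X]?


E[X] = n*p = 61 * 0.69 = 42.09

42.09


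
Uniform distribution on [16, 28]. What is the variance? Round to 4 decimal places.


Var = (b-a)^2 / 12
(b-a)^2 = (28 - 16)^2 = 144
Var = 144/12 = 12

12.0000


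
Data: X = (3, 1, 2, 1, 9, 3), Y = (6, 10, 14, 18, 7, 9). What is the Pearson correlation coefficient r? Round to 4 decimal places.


r = sum((xi-xbar)(yi-ybar)) / sqrt(sum((xi-xbar)^2) * sum((yi-ybar)^2))
n = 6, xbar = 19/6 ≈ 3.166667, ybar = 64/6 = 32/3 ≈ 10.666667
Sxy = sum((xi-xbar)(yi-ybar)) = -116/3 ≈ -38.666667
Sxx = sum((xi-xbar)^2) = 269/6 ≈ 44.833333
Syy = sum((yi-ybar)^2) = 310/3 ≈ 103.333333
sqrt(Sxx*Syy) ≈ 68.064512
r = Sxy / sqrt(Sxx*Syy) = -38.666667 / 68.064512 ≈ -0.568089

-0.5681


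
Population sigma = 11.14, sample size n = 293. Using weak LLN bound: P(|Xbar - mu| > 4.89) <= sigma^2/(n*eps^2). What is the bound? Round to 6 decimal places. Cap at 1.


bound = min(1, sigma^2/(n*eps^2))
sigma^2 = 11.14^2 = 124.0996
n*eps^2 = 293 * 4.89^2 = 293 * 23.9121 = 7006.2453
sigma^2/(n*eps^2) = 124.0996 / 7006.2453 ≈ 0.01771271

0.017713


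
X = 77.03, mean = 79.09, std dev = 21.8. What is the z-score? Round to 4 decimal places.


z = (X - mu) / sigma
X - mu = 77.03 - 79.09 = -2.06
z = -2.06 / 21.8 = -103/1090 ≈ -0.094495

-0.0945


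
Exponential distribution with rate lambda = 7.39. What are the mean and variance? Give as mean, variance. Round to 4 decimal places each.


mean = 1/lam, var = 1/lam^2
mean = 1 / 7.39 = 100/739 ≈ 0.135318
lam^2 = 7.39^2 = 54.6121
var = 1 / 54.6121 ≈ 0.018311

0.1353, 0.0183


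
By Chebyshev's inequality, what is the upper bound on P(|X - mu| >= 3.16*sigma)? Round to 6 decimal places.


P <= 1/k^2
k^2 = 3.16^2 = 9.9856
1/k^2 = 1 / 9.9856 = 625/6241 ≈ 0.10014421

0.100144


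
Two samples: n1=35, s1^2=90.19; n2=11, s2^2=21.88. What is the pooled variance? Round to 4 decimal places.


sp^2 = ((n1-1)*s1^2 + (n2-1)*s2^2)/(n1+n2-2)
(n1-1)*s1^2 = 34 * 90.19 = 3066.46
(n2-1)*s2^2 = 10 * 21.88 = 218.8
numerator = 3066.46 + 218.8 = 3285.26
n1+n2-2 = 44
sp^2 = 3285.26 / 44 = 74.665

74.6650


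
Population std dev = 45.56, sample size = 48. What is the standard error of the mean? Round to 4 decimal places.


SE = sigma / sqrt(n)
sqrt(48) ≈ 6.928203
SE = 45.56 / 6.928203 ≈ 6.576020

6.5760


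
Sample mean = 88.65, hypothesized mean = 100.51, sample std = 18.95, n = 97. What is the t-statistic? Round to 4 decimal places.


t = (xbar - mu0) / (s/sqrt(n))
xbar - mu0 = 88.65 - 100.51 = -11.86
sqrt(97) ≈ 9.84885780
s/sqrt(n) = 18.95 / 9.84885780 ≈ 1.92408098
t = -11.86 / 1.92408098 ≈ -6.163982

-6.1640


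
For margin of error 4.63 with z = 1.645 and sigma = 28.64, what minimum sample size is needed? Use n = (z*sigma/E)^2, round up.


z*sigma/E = 1.645 * 28.64 / 4.63 ≈ 10.175551
(z*sigma/E)^2 ≈ 103.541833
round up: n = 104

104


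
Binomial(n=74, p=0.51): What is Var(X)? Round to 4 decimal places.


Var = n*p*(1-p) = 74 * 0.51 * 0.49 = 18.4926

18.4926


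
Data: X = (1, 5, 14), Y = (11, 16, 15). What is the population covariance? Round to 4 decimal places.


Cov = (1/n)*sum((xi-xbar)(yi-ybar))
n = 3, xbar = 20/3 ≈ 6.666667, ybar = 42/3 = 14
sum((xi-xbar)(yi-ybar)) = 21
Cov = 21 / 3 = 7

7.0000


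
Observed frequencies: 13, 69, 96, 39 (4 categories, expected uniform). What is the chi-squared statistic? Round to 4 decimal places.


chi2 = sum((O-E)^2/E), E = total/4
total = 217, E = 217/4 = 54.25
(13 - 54.25)^2 / 54.25 = 1701.5625 / 54.25 = 27225/868 ≈ 31.365207
(69 - 54.25)^2 / 54.25 = 217.5625 / 54.25 = 3481/868 ≈ 4.010369
(96 - 54.25)^2 / 54.25 = 1743.0625 / 54.25 = 27889/868 ≈ 32.130184
(39 - 54.25)^2 / 54.25 = 232.5625 / 54.25 = 3721/868 ≈ 4.286866
chi2 = 15579/217 ≈ 71.792627

71.7926


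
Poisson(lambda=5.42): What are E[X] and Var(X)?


E[X] = Var(X) = lambda = 5.42

5.42, 5.42


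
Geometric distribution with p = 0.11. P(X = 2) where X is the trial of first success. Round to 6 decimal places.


P = (1-p)^(k-1) * p
(1-p)^(k-1) = 0.89^1 = 0.89
P = 0.89 * 0.11 = 0.0979

0.097900


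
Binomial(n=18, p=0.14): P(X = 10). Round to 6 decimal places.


P = C(n,k) * p^k * (1-p)^(n-k)
C(18,10) = 43758
p^k = 0.14^10 ≈ 0.000000002892547
(1-p)^(n-k) = 0.86^8 ≈ 0.2992179
P = 43758 * 0.000000002892547 * 0.2992179 ≈ 0.000038

0.000038


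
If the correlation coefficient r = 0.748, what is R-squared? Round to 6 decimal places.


R^2 = r^2 = (0.748)^2 = 0.559504

0.559504


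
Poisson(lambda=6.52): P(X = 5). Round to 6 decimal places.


P = e^(-lam) * lam^k / k!
e^(-6.52) ≈ 0.001473669
lam^k = 6.52^5 ≈ 11782.514385
k! = 5! = 120
P = 0.001473669 * 11782.514385 / 120 ≈ 0.144696

0.144696


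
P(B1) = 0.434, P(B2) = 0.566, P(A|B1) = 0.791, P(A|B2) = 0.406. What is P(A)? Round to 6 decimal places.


P(A) = P(A|B1)*P(B1) + P(A|B2)*P(B2)
P(A|B1)*P(B1) = 0.791 * 0.434 = 0.343294
P(A|B2)*P(B2) = 0.406 * 0.566 = 0.229796
P(A) = 0.343294 + 0.229796 = 0.57309

0.573090


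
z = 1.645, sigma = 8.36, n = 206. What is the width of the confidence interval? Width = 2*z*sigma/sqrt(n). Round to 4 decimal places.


width = 2*z*sigma/sqrt(n)
2*z*sigma = 2 * 1.645 * 8.36 = 27.5044
sqrt(206) ≈ 14.352700
width = 27.5044 / 14.352700 ≈ 1.916322

1.9163


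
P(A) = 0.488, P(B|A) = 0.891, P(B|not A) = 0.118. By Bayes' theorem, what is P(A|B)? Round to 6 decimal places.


P(A|B) = P(B|A)*P(A) / P(B), P(B) = P(B|A)*P(A) + P(B|not A)*P(not A)
P(B|A)*P(A) = 0.891 * 0.488 = 0.434808
P(B|not A)*P(not A) = 0.118 * 0.512 = 0.060416
P(B) = 0.434808 + 0.060416 = 0.495224
P(A|B) = 0.434808 / 0.495224 ≈ 0.87800268

0.878003


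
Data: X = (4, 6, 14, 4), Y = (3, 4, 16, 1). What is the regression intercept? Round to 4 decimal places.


a = ybar - b*xbar, where b = sum((xi-xbar)(yi-ybar)) / sum((xi-xbar)^2)
n = 4, xbar = 28/4 = 7, ybar = 24/4 = 6
Sxy = sum((xi-xbar)(yi-ybar)) = 96
Sxx = sum((xi-xbar)^2) = 68
b = Sxy / Sxx = 24/17 ≈ 1.411765
a = 6 - 1.411765 * 7 = -66/17 ≈ -3.882353

-3.8824


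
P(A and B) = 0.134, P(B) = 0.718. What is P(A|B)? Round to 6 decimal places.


P(A|B) = P(A and B) / P(B) = 0.134 / 0.718 = 67/359 ≈ 0.18662953

0.186630


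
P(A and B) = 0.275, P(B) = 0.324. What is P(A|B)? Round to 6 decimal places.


P(A|B) = P(A and B) / P(B) = 0.275 / 0.324 = 275/324 ≈ 0.84876543

0.848765


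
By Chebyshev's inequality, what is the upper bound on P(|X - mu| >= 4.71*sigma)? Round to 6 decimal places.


P <= 1/k^2
k^2 = 4.71^2 = 22.1841
1/k^2 = 1 / 22.1841 ≈ 0.04507733

0.045077


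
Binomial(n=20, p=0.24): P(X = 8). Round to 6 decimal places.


P = C(n,k) * p^k * (1-p)^(n-k)
C(20,8) = 125970
p^k = 0.24^8 ≈ 0.00001100753
(1-p)^(n-k) = 0.76^12 ≈ 0.03713326
P = 125970 * 0.00001100753 * 0.03713326 ≈ 0.051490

0.051490


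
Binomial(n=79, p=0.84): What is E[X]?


E[X] = n*p = 79 * 0.84 = 66.36

66.36


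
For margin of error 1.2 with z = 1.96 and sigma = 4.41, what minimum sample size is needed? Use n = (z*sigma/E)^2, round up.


z*sigma/E = 1.96 * 4.41 / 1.2 = 7.203
(z*sigma/E)^2 = 51.883209
round up: n = 52

52


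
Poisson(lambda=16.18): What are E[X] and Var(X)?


E[X] = Var(X) = lambda = 16.18

16.18, 16.18


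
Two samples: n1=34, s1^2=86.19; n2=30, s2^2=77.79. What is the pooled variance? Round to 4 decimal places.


sp^2 = ((n1-1)*s1^2 + (n2-1)*s2^2)/(n1+n2-2)
(n1-1)*s1^2 = 33 * 86.19 = 2844.27
(n2-1)*s2^2 = 29 * 77.79 = 2255.91
numerator = 2844.27 + 2255.91 = 5100.18
n1+n2-2 = 62
sp^2 = 5100.18 / 62 = 255009/3100 ≈ 82.260968

82.2610


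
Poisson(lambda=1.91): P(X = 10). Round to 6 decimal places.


P = e^(-lam) * lam^k / k!
e^(-1.91) ≈ 0.1480804
lam^k = 1.91^10 ≈ 646.150482
k! = 10! = 3628800
P = 0.1480804 * 646.150482 / 3628800 ≈ 0.000026

0.000026


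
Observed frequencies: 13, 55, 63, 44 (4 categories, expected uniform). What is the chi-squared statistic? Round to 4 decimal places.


chi2 = sum((O-E)^2/E), E = total/4
total = 175, E = 175/4 = 43.75
(13 - 43.75)^2 / 43.75 = 945.5625 / 43.75 = 15129/700 ≈ 21.612857
(55 - 43.75)^2 / 43.75 = 126.5625 / 43.75 = 81/28 ≈ 2.892857
(63 - 43.75)^2 / 43.75 = 370.5625 / 43.75 = 8.47
(44 - 43.75)^2 / 43.75 = 0.0625 / 43.75 = 1/700 ≈ 0.001429
chi2 = 5771/175 ≈ 32.977143

32.9771


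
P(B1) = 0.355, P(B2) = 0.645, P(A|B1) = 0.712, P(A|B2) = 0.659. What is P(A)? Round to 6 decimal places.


P(A) = P(A|B1)*P(B1) + P(A|B2)*P(B2)
P(A|B1)*P(B1) = 0.712 * 0.355 = 0.25276
P(A|B2)*P(B2) = 0.659 * 0.645 = 0.425055
P(A) = 0.25276 + 0.425055 = 0.677815

0.677815


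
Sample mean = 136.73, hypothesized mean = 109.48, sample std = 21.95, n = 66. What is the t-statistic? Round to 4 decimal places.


t = (xbar - mu0) / (s/sqrt(n))
xbar - mu0 = 136.73 - 109.48 = 27.25
sqrt(66) ≈ 8.12403840
s/sqrt(n) = 21.95 / 8.12403840 ≈ 2.70185823
t = 27.25 / 2.70185823 ≈ 10.085651

10.0857


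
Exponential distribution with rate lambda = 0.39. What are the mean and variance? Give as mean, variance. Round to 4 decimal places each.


mean = 1/lam, var = 1/lam^2
mean = 1 / 0.39 = 100/39 ≈ 2.564103
lam^2 = 0.39^2 = 0.1521
var = 1 / 0.1521 = 10000/1521 ≈ 6.574622

2.5641, 6.5746


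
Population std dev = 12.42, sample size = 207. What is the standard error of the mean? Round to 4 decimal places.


SE = sigma / sqrt(n)
sqrt(207) ≈ 14.387495
SE = 12.42 / 14.387495 ≈ 0.863250

0.8632


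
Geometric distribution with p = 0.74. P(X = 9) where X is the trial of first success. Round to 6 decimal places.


P = (1-p)^(k-1) * p
(1-p)^(k-1) = 0.26^8 ≈ 0.00002088271
P = 0.00002088271 * 0.74 ≈ 0.00001545320

0.000015


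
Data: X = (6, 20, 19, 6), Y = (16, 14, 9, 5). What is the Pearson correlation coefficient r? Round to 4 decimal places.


r = sum((xi-xbar)(yi-ybar)) / sqrt(sum((xi-xbar)^2) * sum((yi-ybar)^2))
n = 4, xbar = 51/4 = 12.75, ybar = 44/4 = 11
Sxy = sum((xi-xbar)(yi-ybar)) = 16
Sxx = sum((xi-xbar)^2) = 182.75
Syy = sum((yi-ybar)^2) = 74
sqrt(Sxx*Syy) ≈ 116.290584
r = Sxy / sqrt(Sxx*Syy) = 16 / 116.290584 ≈ 0.137586

0.1376


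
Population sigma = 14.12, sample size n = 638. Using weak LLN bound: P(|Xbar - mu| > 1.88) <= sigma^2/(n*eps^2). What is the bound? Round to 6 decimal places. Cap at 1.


bound = min(1, sigma^2/(n*eps^2))
sigma^2 = 14.12^2 = 199.3744
n*eps^2 = 638 * 1.88^2 = 638 * 3.5344 = 2254.9472
sigma^2/(n*eps^2) = 199.3744 / 2254.9472 ≈ 0.08841644

0.088416


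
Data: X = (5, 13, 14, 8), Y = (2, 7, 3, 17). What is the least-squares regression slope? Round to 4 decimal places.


b = sum((xi-xbar)(yi-ybar)) / sum((xi-xbar)^2)
n = 4, xbar = 40/4 = 10, ybar = 29/4 = 7.25
Sxy = sum((xi-xbar)(yi-ybar)) = -11
Sxx = sum((xi-xbar)^2) = 54
b = Sxy / Sxx = -11/54 ≈ -0.203704

-0.2037


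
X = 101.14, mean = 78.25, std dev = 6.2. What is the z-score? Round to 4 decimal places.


z = (X - mu) / sigma
X - mu = 101.14 - 78.25 = 22.89
z = 22.89 / 6.2 = 2289/620 ≈ 3.691935

3.6919


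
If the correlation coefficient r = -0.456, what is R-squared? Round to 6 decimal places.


R^2 = r^2 = (-0.456)^2 = 0.207936

0.207936


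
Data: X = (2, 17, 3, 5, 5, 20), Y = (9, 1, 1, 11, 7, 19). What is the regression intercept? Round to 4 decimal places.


a = ybar - b*xbar, where b = sum((xi-xbar)(yi-ybar)) / sum((xi-xbar)^2)
n = 6, xbar = 52/6 = 26/3 ≈ 8.666667, ybar = 48/6 = 8
Sxy = sum((xi-xbar)(yi-ybar)) = 92
Sxx = sum((xi-xbar)^2) = 904/3 ≈ 301.333333
b = Sxy / Sxx = 69/226 ≈ 0.305310
a = 8 - 0.305310 * 8.666667 = 605/113 ≈ 5.353982

5.3540


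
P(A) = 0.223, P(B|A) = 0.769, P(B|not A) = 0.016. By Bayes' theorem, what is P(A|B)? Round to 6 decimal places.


P(A|B) = P(B|A)*P(A) / P(B), P(B) = P(B|A)*P(A) + P(B|not A)*P(not A)
P(B|A)*P(A) = 0.769 * 0.223 = 0.171487
P(B|not A)*P(not A) = 0.016 * 0.777 = 0.012432
P(B) = 0.171487 + 0.012432 = 0.183919
P(A|B) = 0.171487 / 0.183919 ≈ 0.93240503

0.932405


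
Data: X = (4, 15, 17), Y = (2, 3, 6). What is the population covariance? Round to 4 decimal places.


Cov = (1/n)*sum((xi-xbar)(yi-ybar))
n = 3, xbar = 36/3 = 12, ybar = 11/3 ≈ 3.666667
sum((xi-xbar)(yi-ybar)) = 23
Cov = 23 / 3 = 23/3 ≈ 7.666667

7.6667


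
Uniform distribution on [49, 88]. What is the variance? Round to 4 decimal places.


Var = (b-a)^2 / 12
(b-a)^2 = (88 - 49)^2 = 1521
Var = 1521/12 = 126.75

126.7500


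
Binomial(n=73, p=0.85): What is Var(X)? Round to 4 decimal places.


Var = n*p*(1-p) = 73 * 0.85 * 0.15 = 9.3075

9.3075


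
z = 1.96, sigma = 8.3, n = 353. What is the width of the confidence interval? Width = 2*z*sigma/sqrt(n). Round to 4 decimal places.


width = 2*z*sigma/sqrt(n)
2*z*sigma = 2 * 1.96 * 8.3 = 32.536
sqrt(353) ≈ 18.788294
width = 32.536 / 18.788294 ≈ 1.731717

1.7317


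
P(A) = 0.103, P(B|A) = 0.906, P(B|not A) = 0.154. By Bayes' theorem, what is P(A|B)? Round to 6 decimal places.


P(A|B) = P(B|A)*P(A) / P(B), P(B) = P(B|A)*P(A) + P(B|not A)*P(not A)
P(B|A)*P(A) = 0.906 * 0.103 = 0.093318
P(B|not A)*P(not A) = 0.154 * 0.897 = 0.138138
P(B) = 0.093318 + 0.138138 = 0.231456
P(A|B) = 0.093318 / 0.231456 ≈ 0.40317814

0.403178


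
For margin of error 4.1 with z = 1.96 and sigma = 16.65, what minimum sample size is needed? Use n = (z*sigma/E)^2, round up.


z*sigma/E = 1.96 * 16.65 / 4.1 = 16317/2050 ≈ 7.959512
(z*sigma/E)^2 ≈ 63.353834
round up: n = 64

64


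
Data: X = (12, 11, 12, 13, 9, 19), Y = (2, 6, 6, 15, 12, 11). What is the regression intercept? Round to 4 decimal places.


a = ybar - b*xbar, where b = sum((xi-xbar)(yi-ybar)) / sum((xi-xbar)^2)
n = 6, xbar = 76/6 = 38/3 ≈ 12.666667, ybar = 52/6 = 26/3 ≈ 8.666667
Sxy = sum((xi-xbar)(yi-ybar)) = 46/3 ≈ 15.333333
Sxx = sum((xi-xbar)^2) = 172/3 ≈ 57.333333
b = Sxy / Sxx = 23/86 ≈ 0.267442
a = 8.666667 - 0.267442 * 12.666667 = 227/43 ≈ 5.279070

5.2791


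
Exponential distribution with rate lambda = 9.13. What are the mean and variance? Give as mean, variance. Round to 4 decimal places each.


mean = 1/lam, var = 1/lam^2
mean = 1 / 9.13 = 100/913 ≈ 0.109529
lam^2 = 9.13^2 = 83.3569
var = 1 / 83.3569 ≈ 0.011997

0.1095, 0.0120


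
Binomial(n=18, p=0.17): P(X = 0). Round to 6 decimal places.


P = C(n,k) * p^k * (1-p)^(n-k)
C(18,0) = 1
p^k = 0.17^0 = 1
(1-p)^(n-k) = 0.83^18 ≈ 0.03494666
P = 1 * 1 * 0.03494666 ≈ 0.034947

0.034947


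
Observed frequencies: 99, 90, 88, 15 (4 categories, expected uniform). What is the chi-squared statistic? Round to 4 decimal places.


chi2 = sum((O-E)^2/E), E = total/4
total = 292, E = 292/4 = 73
(99 - 73)^2 / 73 = 676 / 73 = 676/73 ≈ 9.260274
(90 - 73)^2 / 73 = 289 / 73 = 289/73 ≈ 3.958904
(88 - 73)^2 / 73 = 225 / 73 = 225/73 ≈ 3.082192
(15 - 73)^2 / 73 = 3364 / 73 = 3364/73 ≈ 46.082192
chi2 = 4554/73 ≈ 62.383562

62.3836


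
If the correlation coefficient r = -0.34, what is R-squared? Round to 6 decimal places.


R^2 = r^2 = (-0.34)^2 = 0.1156

0.115600


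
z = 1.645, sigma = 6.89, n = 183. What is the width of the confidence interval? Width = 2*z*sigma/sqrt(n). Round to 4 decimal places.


width = 2*z*sigma/sqrt(n)
2*z*sigma = 2 * 1.645 * 6.89 = 22.6681
sqrt(183) ≈ 13.527749
width = 22.6681 / 13.527749 ≈ 1.675674

1.6757


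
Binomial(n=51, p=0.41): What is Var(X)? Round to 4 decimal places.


Var = n*p*(1-p) = 51 * 0.41 * 0.59 = 12.3369

12.3369


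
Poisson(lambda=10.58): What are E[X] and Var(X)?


E[X] = Var(X) = lambda = 10.58

10.58, 10.58


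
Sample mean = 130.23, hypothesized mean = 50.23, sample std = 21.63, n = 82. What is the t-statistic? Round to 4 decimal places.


t = (xbar - mu0) / (s/sqrt(n))
xbar - mu0 = 130.23 - 50.23 = 80
sqrt(82) ≈ 9.05538514
s/sqrt(n) = 21.63 / 9.05538514 ≈ 2.38863391
t = 80 / 2.38863391 ≈ 33.491947

33.4919


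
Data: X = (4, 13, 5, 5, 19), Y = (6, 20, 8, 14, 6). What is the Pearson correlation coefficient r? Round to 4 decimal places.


r = sum((xi-xbar)(yi-ybar)) / sqrt(sum((xi-xbar)^2) * sum((yi-ybar)^2))
n = 5, xbar = 46/5 = 9.2, ybar = 54/5 = 10.8
Sxy = sum((xi-xbar)(yi-ybar)) = 11.2
Sxx = sum((xi-xbar)^2) = 172.8
Syy = sum((yi-ybar)^2) = 148.8
sqrt(Sxx*Syy) ≈ 160.351614
r = Sxy / sqrt(Sxx*Syy) = 11.2 / 160.351614 ≈ 0.069847

0.0698


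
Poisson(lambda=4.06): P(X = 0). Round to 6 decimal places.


P = e^(-lam) * lam^k / k!
e^(-4.06) ≈ 0.01724902
lam^k = 4.06^0 = 1
k! = 0! = 1
P = 0.01724902 * 1 / 1 ≈ 0.017249

0.017249


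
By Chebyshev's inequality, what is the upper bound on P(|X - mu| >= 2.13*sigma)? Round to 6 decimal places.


P <= 1/k^2
k^2 = 2.13^2 = 4.5369
1/k^2 = 1 / 4.5369 ≈ 0.22041482

0.220415


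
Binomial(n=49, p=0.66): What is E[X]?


E[X] = n*p = 49 * 0.66 = 32.34

32.34


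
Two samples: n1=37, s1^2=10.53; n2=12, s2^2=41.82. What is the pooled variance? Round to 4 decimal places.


sp^2 = ((n1-1)*s1^2 + (n2-1)*s2^2)/(n1+n2-2)
(n1-1)*s1^2 = 36 * 10.53 = 379.08
(n2-1)*s2^2 = 11 * 41.82 = 460.02
numerator = 379.08 + 460.02 = 839.1
n1+n2-2 = 47
sp^2 = 839.1 / 47 = 8391/470 ≈ 17.853191

17.8532


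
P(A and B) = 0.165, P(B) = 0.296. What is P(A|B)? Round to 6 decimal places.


P(A|B) = P(A and B) / P(B) = 0.165 / 0.296 = 165/296 ≈ 0.55743243

0.557432


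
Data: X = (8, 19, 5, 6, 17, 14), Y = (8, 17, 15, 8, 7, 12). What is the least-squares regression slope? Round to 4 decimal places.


b = sum((xi-xbar)(yi-ybar)) / sum((xi-xbar)^2)
n = 6, xbar = 69/6 = 11.5, ybar = 67/6 ≈ 11.166667
Sxy = sum((xi-xbar)(yi-ybar)) = 26.5
Sxx = sum((xi-xbar)^2) = 177.5
b = Sxy / Sxx = 53/355 ≈ 0.149296

0.1493


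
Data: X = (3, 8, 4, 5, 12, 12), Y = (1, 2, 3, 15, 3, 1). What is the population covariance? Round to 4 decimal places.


Cov = (1/n)*sum((xi-xbar)(yi-ybar))
n = 6, xbar = 44/6 = 22/3 ≈ 7.333333, ybar = 25/6 ≈ 4.166667
sum((xi-xbar)(yi-ybar)) = -88/3 ≈ -29.333333
Cov = -29.333333 / 6 = -44/9 ≈ -4.888889

-4.8889


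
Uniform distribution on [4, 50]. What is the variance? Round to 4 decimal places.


Var = (b-a)^2 / 12
(b-a)^2 = (50 - 4)^2 = 2116
Var = 2116/12 ≈ 176.333333

176.3333


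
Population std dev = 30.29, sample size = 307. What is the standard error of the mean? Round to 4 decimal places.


SE = sigma / sqrt(n)
sqrt(307) ≈ 17.521415
SE = 30.29 / 17.521415 ≈ 1.728742

1.7287


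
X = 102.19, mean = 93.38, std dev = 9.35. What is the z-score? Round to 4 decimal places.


z = (X - mu) / sigma
X - mu = 102.19 - 93.38 = 8.81
z = 8.81 / 9.35 = 881/935 ≈ 0.942246

0.9422


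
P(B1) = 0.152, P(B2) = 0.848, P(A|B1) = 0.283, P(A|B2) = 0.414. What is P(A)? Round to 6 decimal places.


P(A) = P(A|B1)*P(B1) + P(A|B2)*P(B2)
P(A|B1)*P(B1) = 0.283 * 0.152 = 0.043016
P(A|B2)*P(B2) = 0.414 * 0.848 = 0.351072
P(A) = 0.043016 + 0.351072 = 0.394088

0.394088


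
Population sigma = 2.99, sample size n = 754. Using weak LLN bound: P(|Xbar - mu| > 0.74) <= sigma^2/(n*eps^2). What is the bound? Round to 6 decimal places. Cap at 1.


bound = min(1, sigma^2/(n*eps^2))
sigma^2 = 2.99^2 = 8.9401
n*eps^2 = 754 * 0.74^2 = 754 * 0.5476 = 412.8904
sigma^2/(n*eps^2) = 8.9401 / 412.8904 ≈ 0.02165248

0.021652


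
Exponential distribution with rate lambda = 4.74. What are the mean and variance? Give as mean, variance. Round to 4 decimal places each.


mean = 1/lam, var = 1/lam^2
mean = 1 / 4.74 = 50/237 ≈ 0.210970
lam^2 = 4.74^2 = 22.4676
var = 1 / 22.4676 ≈ 0.044509

0.2110, 0.0445


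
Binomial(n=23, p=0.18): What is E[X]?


E[X] = n*p = 23 * 0.18 = 4.14

4.14


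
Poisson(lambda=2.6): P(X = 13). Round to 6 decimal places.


P = e^(-lam) * lam^k / k!
e^(-2.6) ≈ 0.07427358
lam^k = 2.6^13 ≈ 248115.287320
k! = 13! = 6227020800
P = 0.07427358 * 248115.287320 / 6227020800 ≈ 0.000003

0.000003


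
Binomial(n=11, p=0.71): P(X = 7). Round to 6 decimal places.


P = C(n,k) * p^k * (1-p)^(n-k)
C(11,7) = 330
p^k = 0.71^7 ≈ 0.09095120
(1-p)^(n-k) = 0.29^4 = 0.00707281
P = 330 * 0.09095120 * 0.00707281 ≈ 0.212283

0.212283


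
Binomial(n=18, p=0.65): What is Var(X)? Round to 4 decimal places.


Var = n*p*(1-p) = 18 * 0.65 * 0.35 = 4.095

4.0950


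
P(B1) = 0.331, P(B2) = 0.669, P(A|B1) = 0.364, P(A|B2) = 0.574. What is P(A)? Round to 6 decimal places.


P(A) = P(A|B1)*P(B1) + P(A|B2)*P(B2)
P(A|B1)*P(B1) = 0.364 * 0.331 = 0.120484
P(A|B2)*P(B2) = 0.574 * 0.669 = 0.384006
P(A) = 0.120484 + 0.384006 = 0.50449

0.504490


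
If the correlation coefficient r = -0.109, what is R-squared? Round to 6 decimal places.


R^2 = r^2 = (-0.109)^2 = 0.011881

0.011881


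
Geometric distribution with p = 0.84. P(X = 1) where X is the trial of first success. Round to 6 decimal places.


P = (1-p)^(k-1) * p
(1-p)^(k-1) = 0.16^0 = 1
P = 1 * 0.84 = 0.84

0.840000


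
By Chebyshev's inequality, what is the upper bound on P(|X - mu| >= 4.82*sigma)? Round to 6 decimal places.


P <= 1/k^2
k^2 = 4.82^2 = 23.2324
1/k^2 = 1 / 23.2324 ≈ 0.04304334

0.043043


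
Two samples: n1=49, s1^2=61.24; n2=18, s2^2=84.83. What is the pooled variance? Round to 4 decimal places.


sp^2 = ((n1-1)*s1^2 + (n2-1)*s2^2)/(n1+n2-2)
(n1-1)*s1^2 = 48 * 61.24 = 2939.52
(n2-1)*s2^2 = 17 * 84.83 = 1442.11
numerator = 2939.52 + 1442.11 = 4381.63
n1+n2-2 = 65
sp^2 = 4381.63 / 65 = 438163/6500 ≈ 67.409692

67.4097


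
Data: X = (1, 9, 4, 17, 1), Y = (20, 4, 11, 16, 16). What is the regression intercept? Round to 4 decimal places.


a = ybar - b*xbar, where b = sum((xi-xbar)(yi-ybar)) / sum((xi-xbar)^2)
n = 5, xbar = 32/5 = 6.4, ybar = 67/5 = 13.4
Sxy = sum((xi-xbar)(yi-ybar)) = -40.8
Sxx = sum((xi-xbar)^2) = 183.2
b = Sxy / Sxx = -51/229 ≈ -0.222707
a = 13.4 - (-0.222707) * 6.4 = 3395/229 ≈ 14.825328

14.8253


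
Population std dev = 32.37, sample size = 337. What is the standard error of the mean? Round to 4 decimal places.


SE = sigma / sqrt(n)
sqrt(337) ≈ 18.357560
SE = 32.37 / 18.357560 ≈ 1.763306

1.7633


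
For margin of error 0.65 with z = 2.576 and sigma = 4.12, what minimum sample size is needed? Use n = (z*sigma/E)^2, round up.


z*sigma/E = 2.576 * 4.12 / 0.65 = 132664/8125 ≈ 16.327877
(z*sigma/E)^2 ≈ 266.599565
round up: n = 267

267


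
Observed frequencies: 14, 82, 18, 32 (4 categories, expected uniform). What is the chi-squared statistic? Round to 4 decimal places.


chi2 = sum((O-E)^2/E), E = total/4
total = 146, E = 146/4 = 36.5
(14 - 36.5)^2 / 36.5 = 506.25 / 36.5 = 2025/146 ≈ 13.869863
(82 - 36.5)^2 / 36.5 = 2070.25 / 36.5 = 8281/146 ≈ 56.719178
(18 - 36.5)^2 / 36.5 = 342.25 / 36.5 = 1369/146 ≈ 9.376712
(32 - 36.5)^2 / 36.5 = 20.25 / 36.5 = 81/146 ≈ 0.554795
chi2 = 5878/73 ≈ 80.520548

80.5205


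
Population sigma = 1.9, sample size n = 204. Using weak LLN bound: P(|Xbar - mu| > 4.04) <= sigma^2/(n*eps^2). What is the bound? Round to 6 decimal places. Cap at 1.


bound = min(1, sigma^2/(n*eps^2))
sigma^2 = 1.9^2 = 3.61
n*eps^2 = 204 * 4.04^2 = 204 * 16.3216 = 3329.6064
sigma^2/(n*eps^2) = 3.61 / 3329.6064 ≈ 0.00108421

0.001084


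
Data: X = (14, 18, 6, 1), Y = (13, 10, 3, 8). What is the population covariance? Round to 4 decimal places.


Cov = (1/n)*sum((xi-xbar)(yi-ybar))
n = 4, xbar = 39/4 = 9.75, ybar = 34/4 = 8.5
sum((xi-xbar)(yi-ybar)) = 56.5
Cov = 56.5 / 4 = 14.125

14.1250


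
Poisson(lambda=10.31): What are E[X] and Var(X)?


E[X] = Var(X) = lambda = 10.31

10.31, 10.31


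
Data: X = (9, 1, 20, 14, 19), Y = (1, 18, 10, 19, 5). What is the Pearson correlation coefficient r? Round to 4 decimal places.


r = sum((xi-xbar)(yi-ybar)) / sqrt(sum((xi-xbar)^2) * sum((yi-ybar)^2))
n = 5, xbar = 63/5 = 12.6, ybar = 53/5 = 10.6
Sxy = sum((xi-xbar)(yi-ybar)) = -79.8
Sxx = sum((xi-xbar)^2) = 245.2
Syy = sum((yi-ybar)^2) = 249.2
sqrt(Sxx*Syy) ≈ 247.191909
r = Sxy / sqrt(Sxx*Syy) = -79.8 / 247.191909 ≈ -0.322826

-0.3228


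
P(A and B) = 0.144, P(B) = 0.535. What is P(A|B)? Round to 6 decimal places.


P(A|B) = P(A and B) / P(B) = 0.144 / 0.535 = 144/535 ≈ 0.26915888

0.269159


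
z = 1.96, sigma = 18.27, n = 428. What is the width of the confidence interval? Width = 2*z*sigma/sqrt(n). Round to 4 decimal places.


width = 2*z*sigma/sqrt(n)
2*z*sigma = 2 * 1.96 * 18.27 = 71.6184
sqrt(428) ≈ 20.688161
width = 71.6184 / 20.688161 ≈ 3.461806

3.4618


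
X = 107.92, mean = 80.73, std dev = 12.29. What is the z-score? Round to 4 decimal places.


z = (X - mu) / sigma
X - mu = 107.92 - 80.73 = 27.19
z = 27.19 / 12.29 = 2719/1229 ≈ 2.212368

2.2124


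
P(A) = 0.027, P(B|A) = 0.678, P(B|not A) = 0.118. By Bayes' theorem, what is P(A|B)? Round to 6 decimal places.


P(A|B) = P(B|A)*P(A) / P(B), P(B) = P(B|A)*P(A) + P(B|not A)*P(not A)
P(B|A)*P(A) = 0.678 * 0.027 = 0.018306
P(B|not A)*P(not A) = 0.118 * 0.973 = 0.114814
P(B) = 0.018306 + 0.114814 = 0.13312
P(A|B) = 0.018306 / 0.13312 ≈ 0.13751502

0.137515


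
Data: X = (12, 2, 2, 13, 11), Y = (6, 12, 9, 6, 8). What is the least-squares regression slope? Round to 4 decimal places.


b = sum((xi-xbar)(yi-ybar)) / sum((xi-xbar)^2)
n = 5, xbar = 40/5 = 8, ybar = 41/5 = 8.2
Sxy = sum((xi-xbar)(yi-ybar)) = -48
Sxx = sum((xi-xbar)^2) = 122
b = Sxy / Sxx = -24/61 ≈ -0.393443

-0.3934


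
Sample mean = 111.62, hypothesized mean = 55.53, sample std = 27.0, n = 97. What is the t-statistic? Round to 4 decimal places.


t = (xbar - mu0) / (s/sqrt(n))
xbar - mu0 = 111.62 - 55.53 = 56.09
sqrt(97) ≈ 9.84885780
s/sqrt(n) = 27.0 / 9.84885780 ≈ 2.74143465
t = 56.09 / 2.74143465 ≈ 20.460090

20.4601


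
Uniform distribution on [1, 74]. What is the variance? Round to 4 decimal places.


Var = (b-a)^2 / 12
(b-a)^2 = (74 - 1)^2 = 5329
Var = 5329/12 ≈ 444.083333

444.0833


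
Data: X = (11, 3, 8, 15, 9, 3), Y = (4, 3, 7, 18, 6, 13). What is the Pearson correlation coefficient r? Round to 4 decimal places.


r = sum((xi-xbar)(yi-ybar)) / sqrt(sum((xi-xbar)^2) * sum((yi-ybar)^2))
n = 6, xbar = 49/6 ≈ 8.166667, ybar = 51/6 = 8.5
Sxy = sum((xi-xbar)(yi-ybar)) = 55.5
Sxx = sum((xi-xbar)^2) = 653/6 ≈ 108.833333
Syy = sum((yi-ybar)^2) = 169.5
sqrt(Sxx*Syy) ≈ 135.820654
r = Sxy / sqrt(Sxx*Syy) = 55.5 / 135.820654 ≈ 0.408627

0.4086


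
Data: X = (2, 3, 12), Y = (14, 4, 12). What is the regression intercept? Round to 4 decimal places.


a = ybar - b*xbar, where b = sum((xi-xbar)(yi-ybar)) / sum((xi-xbar)^2)
n = 3, xbar = 17/3 ≈ 5.666667, ybar = 30/3 = 10
Sxy = sum((xi-xbar)(yi-ybar)) = 14
Sxx = sum((xi-xbar)^2) = 182/3 ≈ 60.666667
b = Sxy / Sxx = 3/13 ≈ 0.230769
a = 10 - 0.230769 * 5.666667 = 113/13 ≈ 8.692308

8.6923


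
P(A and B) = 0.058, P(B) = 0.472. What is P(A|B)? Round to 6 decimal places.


P(A|B) = P(A and B) / P(B) = 0.058 / 0.472 = 29/236 ≈ 0.12288136

0.122881


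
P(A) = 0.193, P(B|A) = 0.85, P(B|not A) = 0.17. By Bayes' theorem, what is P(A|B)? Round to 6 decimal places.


P(A|B) = P(B|A)*P(A) / P(B), P(B) = P(B|A)*P(A) + P(B|not A)*P(not A)
P(B|A)*P(A) = 0.85 * 0.193 = 0.16405
P(B|not A)*P(not A) = 0.17 * 0.807 = 0.13719
P(B) = 0.16405 + 0.13719 = 0.30124
P(A|B) = 0.16405 / 0.30124 = 965/1772 ≈ 0.54458239

0.544582


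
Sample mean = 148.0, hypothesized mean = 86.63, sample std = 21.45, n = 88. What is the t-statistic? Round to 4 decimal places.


t = (xbar - mu0) / (s/sqrt(n))
xbar - mu0 = 148.0 - 86.63 = 61.37
sqrt(88) ≈ 9.38083152
s/sqrt(n) = 21.45 / 9.38083152 ≈ 2.28657768
t = 61.37 / 2.28657768 ≈ 26.839237

26.8392


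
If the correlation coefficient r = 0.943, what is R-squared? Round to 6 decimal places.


R^2 = r^2 = (0.943)^2 = 0.889249

0.889249


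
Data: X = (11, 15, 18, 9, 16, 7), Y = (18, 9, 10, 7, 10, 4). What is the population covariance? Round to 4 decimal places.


Cov = (1/n)*sum((xi-xbar)(yi-ybar))
n = 6, xbar = 76/6 = 38/3 ≈ 12.666667, ybar = 58/6 = 29/3 ≈ 9.666667
sum((xi-xbar)(yi-ybar)) = 88/3 ≈ 29.333333
Cov = 29.333333 / 6 = 44/9 ≈ 4.888889

4.8889


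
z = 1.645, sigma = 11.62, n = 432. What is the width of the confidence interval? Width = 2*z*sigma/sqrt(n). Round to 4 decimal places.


width = 2*z*sigma/sqrt(n)
2*z*sigma = 2 * 1.645 * 11.62 = 38.2298
sqrt(432) ≈ 20.784610
width = 38.2298 / 20.784610 ≈ 1.839332

1.8393


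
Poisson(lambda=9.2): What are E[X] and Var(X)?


E[X] = Var(X) = lambda = 9.2

9.2, 9.2


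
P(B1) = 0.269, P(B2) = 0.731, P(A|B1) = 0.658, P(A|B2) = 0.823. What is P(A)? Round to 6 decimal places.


P(A) = P(A|B1)*P(B1) + P(A|B2)*P(B2)
P(A|B1)*P(B1) = 0.658 * 0.269 = 0.177002
P(A|B2)*P(B2) = 0.823 * 0.731 = 0.601613
P(A) = 0.177002 + 0.601613 = 0.778615

0.778615


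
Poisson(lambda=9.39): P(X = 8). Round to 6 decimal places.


P = e^(-lam) * lam^k / k!
e^(-9.39) ≈ 0.00008355546
lam^k = 9.39^8 ≈ 60440039.309739
k! = 8! = 40320
P = 0.00008355546 * 60440039.309739 / 40320 ≈ 0.125250

0.125250


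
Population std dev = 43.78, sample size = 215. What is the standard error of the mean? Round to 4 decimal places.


SE = sigma / sqrt(n)
sqrt(215) ≈ 14.662878
SE = 43.78 / 14.662878 ≈ 2.985771

2.9858


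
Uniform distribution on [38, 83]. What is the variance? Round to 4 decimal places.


Var = (b-a)^2 / 12
(b-a)^2 = (83 - 38)^2 = 2025
Var = 2025/12 = 168.75

168.7500


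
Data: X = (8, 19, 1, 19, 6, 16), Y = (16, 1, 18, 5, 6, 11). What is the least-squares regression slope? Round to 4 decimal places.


b = sum((xi-xbar)(yi-ybar)) / sum((xi-xbar)^2)
n = 6, xbar = 69/6 = 11.5, ybar = 57/6 = 9.5
Sxy = sum((xi-xbar)(yi-ybar)) = -183.5
Sxx = sum((xi-xbar)^2) = 285.5
b = Sxy / Sxx = -367/571 ≈ -0.642732

-0.6427


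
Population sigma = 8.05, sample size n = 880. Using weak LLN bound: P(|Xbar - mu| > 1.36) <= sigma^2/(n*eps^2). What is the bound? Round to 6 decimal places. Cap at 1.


bound = min(1, sigma^2/(n*eps^2))
sigma^2 = 8.05^2 = 64.8025
n*eps^2 = 880 * 1.36^2 = 880 * 1.8496 = 1627.648
sigma^2/(n*eps^2) = 64.8025 / 1627.648 ≈ 0.03981358

0.039814


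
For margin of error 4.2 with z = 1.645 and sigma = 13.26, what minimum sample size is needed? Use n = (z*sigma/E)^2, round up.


z*sigma/E = 1.645 * 13.26 / 4.2 = 5.1935
(z*sigma/E)^2 ≈ 26.972442
round up: n = 27

27


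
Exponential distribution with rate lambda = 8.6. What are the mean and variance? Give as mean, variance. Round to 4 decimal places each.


mean = 1/lam, var = 1/lam^2
mean = 1 / 8.6 = 5/43 ≈ 0.116279
lam^2 = 8.6^2 = 73.96
var = 1 / 73.96 = 25/1849 ≈ 0.013521

0.1163, 0.0135


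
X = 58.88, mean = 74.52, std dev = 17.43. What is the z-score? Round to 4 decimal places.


z = (X - mu) / sigma
X - mu = 58.88 - 74.52 = -15.64
z = -15.64 / 17.43 = -1564/1743 ≈ -0.897303

-0.8973


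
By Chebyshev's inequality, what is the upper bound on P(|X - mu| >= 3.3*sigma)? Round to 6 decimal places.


P <= 1/k^2
k^2 = 3.3^2 = 10.89
1/k^2 = 1 / 10.89 = 100/1089 ≈ 0.09182736

0.091827


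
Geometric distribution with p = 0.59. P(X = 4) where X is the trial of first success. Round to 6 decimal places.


P = (1-p)^(k-1) * p
(1-p)^(k-1) = 0.41^3 = 0.068921
P = 0.068921 * 0.59 = 0.04066339

0.040663


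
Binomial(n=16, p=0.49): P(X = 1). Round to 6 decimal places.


P = C(n,k) * p^k * (1-p)^(n-k)
C(16,1) = 16
p^k = 0.49^1 = 0.49
(1-p)^(n-k) = 0.51^15 ≈ 0.00004107264
P = 16 * 0.49 * 0.00004107264 ≈ 0.000322

0.000322


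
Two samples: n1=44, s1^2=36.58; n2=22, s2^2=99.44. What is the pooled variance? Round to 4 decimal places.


sp^2 = ((n1-1)*s1^2 + (n2-1)*s2^2)/(n1+n2-2)
(n1-1)*s1^2 = 43 * 36.58 = 1572.94
(n2-1)*s2^2 = 21 * 99.44 = 2088.24
numerator = 1572.94 + 2088.24 = 3661.18
n1+n2-2 = 64
sp^2 = 3661.18 / 64 = 183059/3200 ≈ 57.205938

57.2059


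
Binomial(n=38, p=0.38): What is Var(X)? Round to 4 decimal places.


Var = n*p*(1-p) = 38 * 0.38 * 0.62 = 8.9528

8.9528


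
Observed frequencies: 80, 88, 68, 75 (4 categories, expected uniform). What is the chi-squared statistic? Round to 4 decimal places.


chi2 = sum((O-E)^2/E), E = total/4
total = 311, E = 311/4 = 77.75
(80 - 77.75)^2 / 77.75 = 5.0625 / 77.75 = 81/1244 ≈ 0.065113
(88 - 77.75)^2 / 77.75 = 105.0625 / 77.75 = 1681/1244 ≈ 1.351286
(68 - 77.75)^2 / 77.75 = 95.0625 / 77.75 = 1521/1244 ≈ 1.222669
(75 - 77.75)^2 / 77.75 = 7.5625 / 77.75 = 121/1244 ≈ 0.097267
chi2 = 851/311 ≈ 2.736334

2.7363


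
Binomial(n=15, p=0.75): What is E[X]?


E[X] = n*p = 15 * 0.75 = 11.25

11.25


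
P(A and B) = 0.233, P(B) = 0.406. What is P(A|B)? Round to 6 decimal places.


P(A|B) = P(A and B) / P(B) = 0.233 / 0.406 = 233/406 ≈ 0.57389163

0.573892


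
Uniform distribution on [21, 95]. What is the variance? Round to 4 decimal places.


Var = (b-a)^2 / 12
(b-a)^2 = (95 - 21)^2 = 5476
Var = 5476/12 ≈ 456.333333

456.3333


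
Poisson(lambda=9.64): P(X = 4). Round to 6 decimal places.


P = e^(-lam) * lam^k / k!
e^(-9.64) ≈ 0.00006507305
lam^k = 9.64^4 ≈ 8635.910556
k! = 4! = 24
P = 0.00006507305 * 8635.910556 / 24 ≈ 0.023415

0.023415


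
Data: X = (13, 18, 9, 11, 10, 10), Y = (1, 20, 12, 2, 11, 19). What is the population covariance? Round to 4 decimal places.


Cov = (1/n)*sum((xi-xbar)(yi-ybar))
n = 6, xbar = 71/6 ≈ 11.833333, ybar = 65/6 ≈ 10.833333
sum((xi-xbar)(yi-ybar)) = 203/6 ≈ 33.833333
Cov = 33.833333 / 6 = 203/36 ≈ 5.638889

5.6389


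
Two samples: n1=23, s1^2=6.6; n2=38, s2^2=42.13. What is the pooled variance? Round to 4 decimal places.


sp^2 = ((n1-1)*s1^2 + (n2-1)*s2^2)/(n1+n2-2)
(n1-1)*s1^2 = 22 * 6.6 = 145.2
(n2-1)*s2^2 = 37 * 42.13 = 1558.81
numerator = 145.2 + 1558.81 = 1704.01
n1+n2-2 = 59
sp^2 = 1704.01 / 59 = 170401/5900 ≈ 28.881525

28.8815


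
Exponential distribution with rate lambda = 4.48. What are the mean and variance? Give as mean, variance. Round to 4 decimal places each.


mean = 1/lam, var = 1/lam^2
mean = 1 / 4.48 = 25/112 ≈ 0.223214
lam^2 = 4.48^2 = 20.0704
var = 1 / 20.0704 ≈ 0.049825

0.2232, 0.0498


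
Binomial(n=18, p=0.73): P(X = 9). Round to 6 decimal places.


P = C(n,k) * p^k * (1-p)^(n-k)
C(18,9) = 48620
p^k = 0.73^9 ≈ 0.05887159
(1-p)^(n-k) = 0.27^9 ≈ 0.000007625597
P = 48620 * 0.05887159 * 0.000007625597 ≈ 0.021827

0.021827
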